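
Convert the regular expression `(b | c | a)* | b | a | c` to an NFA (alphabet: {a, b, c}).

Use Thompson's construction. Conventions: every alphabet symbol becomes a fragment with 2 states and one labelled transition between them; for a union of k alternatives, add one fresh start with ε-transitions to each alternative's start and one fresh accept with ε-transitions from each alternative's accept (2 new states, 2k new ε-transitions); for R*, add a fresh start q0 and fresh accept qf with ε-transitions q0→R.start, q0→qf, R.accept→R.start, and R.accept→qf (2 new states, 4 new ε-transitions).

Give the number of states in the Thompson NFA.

18

Bottom-up over the parse tree:
Each of the 6 symbol leaves contributes a 2-state fragment.
  b | c | a — 8 states
  (b | c | a)* — 10 states
  (b | c | a)* | b | a | c — 18 states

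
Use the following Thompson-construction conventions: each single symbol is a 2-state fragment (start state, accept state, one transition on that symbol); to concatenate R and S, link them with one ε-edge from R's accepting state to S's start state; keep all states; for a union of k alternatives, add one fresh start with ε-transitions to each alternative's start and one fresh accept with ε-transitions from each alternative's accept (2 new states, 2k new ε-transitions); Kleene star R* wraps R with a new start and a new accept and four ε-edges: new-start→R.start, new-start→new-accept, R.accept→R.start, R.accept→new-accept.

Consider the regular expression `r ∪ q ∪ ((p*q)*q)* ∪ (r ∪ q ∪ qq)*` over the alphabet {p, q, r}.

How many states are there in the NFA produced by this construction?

By structural recursion:
Each of the 9 symbol leaves contributes a 2-state fragment.
  p* = 4 states
  p*q = 6 states
  (p*q)* = 8 states
  (p*q)*q = 10 states
  ((p*q)*q)* = 12 states
  qq = 4 states
  r ∪ q ∪ qq = 10 states
  (r ∪ q ∪ qq)* = 12 states
  r ∪ q ∪ ((p*q)*q)* ∪ (r ∪ q ∪ qq)* = 30 states

30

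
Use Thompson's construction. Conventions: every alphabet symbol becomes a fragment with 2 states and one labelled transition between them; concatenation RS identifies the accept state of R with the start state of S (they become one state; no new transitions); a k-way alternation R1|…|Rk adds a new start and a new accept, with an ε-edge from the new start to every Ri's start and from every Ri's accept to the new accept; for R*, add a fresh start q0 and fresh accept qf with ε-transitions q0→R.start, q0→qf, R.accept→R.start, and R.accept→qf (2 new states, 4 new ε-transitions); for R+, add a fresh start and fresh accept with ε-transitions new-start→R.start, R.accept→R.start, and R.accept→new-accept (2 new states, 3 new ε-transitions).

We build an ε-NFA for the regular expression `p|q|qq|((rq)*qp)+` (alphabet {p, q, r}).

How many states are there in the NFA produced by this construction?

Bottom-up over the parse tree:
Each of the 8 symbol leaves contributes a 2-state fragment.
  qq — 3 states
  rq — 3 states
  (rq)* — 5 states
  (rq)*qp — 7 states
  ((rq)*qp)+ — 9 states
  p|q|qq|((rq)*qp)+ — 18 states

18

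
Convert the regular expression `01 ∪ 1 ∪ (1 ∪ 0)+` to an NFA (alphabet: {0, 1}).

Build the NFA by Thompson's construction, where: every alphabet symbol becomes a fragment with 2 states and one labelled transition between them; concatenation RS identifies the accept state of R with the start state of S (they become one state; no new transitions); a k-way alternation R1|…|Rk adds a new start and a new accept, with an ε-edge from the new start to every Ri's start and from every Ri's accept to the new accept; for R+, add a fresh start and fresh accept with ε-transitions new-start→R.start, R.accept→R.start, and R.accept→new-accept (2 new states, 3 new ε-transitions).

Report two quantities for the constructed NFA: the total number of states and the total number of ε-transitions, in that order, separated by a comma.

15, 13

Recursing over subexpressions:
Each of the 5 symbol leaves contributes 2 states and 0 ε-transitions.
  01 — 3 states, 0 ε-transitions
  1 ∪ 0 — 6 states, 4 ε-transitions
  (1 ∪ 0)+ — 8 states, 7 ε-transitions
  01 ∪ 1 ∪ (1 ∪ 0)+ — 15 states, 13 ε-transitions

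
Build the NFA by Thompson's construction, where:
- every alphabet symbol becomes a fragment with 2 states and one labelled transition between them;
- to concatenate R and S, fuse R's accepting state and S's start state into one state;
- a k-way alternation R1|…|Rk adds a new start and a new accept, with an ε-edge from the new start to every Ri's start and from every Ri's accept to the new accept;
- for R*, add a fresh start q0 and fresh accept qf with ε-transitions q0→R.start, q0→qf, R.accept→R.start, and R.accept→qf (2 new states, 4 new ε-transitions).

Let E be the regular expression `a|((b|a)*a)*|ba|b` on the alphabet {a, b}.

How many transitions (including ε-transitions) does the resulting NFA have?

27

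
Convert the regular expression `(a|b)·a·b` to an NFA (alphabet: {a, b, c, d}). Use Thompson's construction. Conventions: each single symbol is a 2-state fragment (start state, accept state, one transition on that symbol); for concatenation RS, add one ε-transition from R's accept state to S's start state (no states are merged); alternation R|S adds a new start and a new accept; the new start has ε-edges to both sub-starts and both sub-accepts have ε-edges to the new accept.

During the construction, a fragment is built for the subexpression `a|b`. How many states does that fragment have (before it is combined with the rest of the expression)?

6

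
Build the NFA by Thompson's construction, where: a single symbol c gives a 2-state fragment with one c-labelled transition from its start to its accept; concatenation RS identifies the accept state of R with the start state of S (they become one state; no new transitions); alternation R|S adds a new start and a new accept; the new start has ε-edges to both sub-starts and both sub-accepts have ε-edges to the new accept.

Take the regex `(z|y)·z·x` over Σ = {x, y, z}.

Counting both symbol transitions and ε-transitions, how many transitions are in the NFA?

Bottom-up over the parse tree:
Each of the 4 symbol leaves contributes 1 transition (1 symbol, 0 ε).
  z|y : 6 transitions (2 symbol, 4 ε)
  (z|y)·z·x : 8 transitions (4 symbol, 4 ε)

8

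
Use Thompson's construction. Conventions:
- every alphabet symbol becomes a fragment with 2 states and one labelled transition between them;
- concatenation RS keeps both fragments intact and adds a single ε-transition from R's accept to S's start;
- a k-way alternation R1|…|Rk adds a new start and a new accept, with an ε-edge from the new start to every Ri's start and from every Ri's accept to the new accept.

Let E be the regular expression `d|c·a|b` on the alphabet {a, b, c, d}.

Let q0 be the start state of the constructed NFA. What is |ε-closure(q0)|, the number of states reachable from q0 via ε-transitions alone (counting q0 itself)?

4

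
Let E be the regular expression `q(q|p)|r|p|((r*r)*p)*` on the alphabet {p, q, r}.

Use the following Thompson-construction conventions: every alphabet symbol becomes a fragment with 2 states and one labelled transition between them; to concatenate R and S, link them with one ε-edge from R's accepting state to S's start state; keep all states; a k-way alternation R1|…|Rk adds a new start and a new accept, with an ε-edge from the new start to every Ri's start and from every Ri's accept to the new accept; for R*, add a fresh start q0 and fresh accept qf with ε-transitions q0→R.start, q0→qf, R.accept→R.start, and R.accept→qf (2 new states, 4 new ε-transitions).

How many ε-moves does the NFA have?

Recursing over subexpressions:
Each of the 8 symbol leaves contributes 0 ε-transitions.
  q|p — 4 ε-transitions
  q(q|p) — 5 ε-transitions
  r* — 4 ε-transitions
  r*r — 5 ε-transitions
  (r*r)* — 9 ε-transitions
  (r*r)*p — 10 ε-transitions
  ((r*r)*p)* — 14 ε-transitions
  q(q|p)|r|p|((r*r)*p)* — 27 ε-transitions

27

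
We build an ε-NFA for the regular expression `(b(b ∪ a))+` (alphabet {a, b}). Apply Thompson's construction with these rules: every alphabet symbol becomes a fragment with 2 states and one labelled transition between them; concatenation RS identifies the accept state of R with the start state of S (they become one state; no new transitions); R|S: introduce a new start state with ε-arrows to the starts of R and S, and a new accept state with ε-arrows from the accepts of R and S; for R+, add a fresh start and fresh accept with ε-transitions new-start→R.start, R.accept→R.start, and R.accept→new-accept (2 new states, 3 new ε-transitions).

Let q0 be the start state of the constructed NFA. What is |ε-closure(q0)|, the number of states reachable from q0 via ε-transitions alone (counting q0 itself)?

2

Let C(F) = |ε-closure(F.start)| within fragment F, and note whether F accepts ε. Symbol fragments have C = 1 and do not accept ε. Then:
  b ∪ a : new start ε-reaches every alternative's start; none of them accept ε, so the new accept is not reached: |closure| = 1 + 1 + 1 = 3
  b(b ∪ a) : same as the first factor's closure: |closure| = 1
  (b(b ∪ a))+ : |closure| = 1 + 1 = 2 (the body doesn't accept ε, so the new accept is not reached)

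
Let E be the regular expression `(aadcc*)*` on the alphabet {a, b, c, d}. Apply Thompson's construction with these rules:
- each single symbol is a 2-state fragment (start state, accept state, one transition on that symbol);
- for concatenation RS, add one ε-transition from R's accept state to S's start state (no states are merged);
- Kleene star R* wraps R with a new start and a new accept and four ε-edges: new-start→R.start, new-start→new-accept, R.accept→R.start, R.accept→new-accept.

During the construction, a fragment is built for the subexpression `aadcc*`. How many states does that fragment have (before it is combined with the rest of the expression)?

Fragment for `aadcc*`:
Each of the 5 symbol leaves contributes a 2-state fragment.
  c* — 4 states
  aadcc* — 12 states

12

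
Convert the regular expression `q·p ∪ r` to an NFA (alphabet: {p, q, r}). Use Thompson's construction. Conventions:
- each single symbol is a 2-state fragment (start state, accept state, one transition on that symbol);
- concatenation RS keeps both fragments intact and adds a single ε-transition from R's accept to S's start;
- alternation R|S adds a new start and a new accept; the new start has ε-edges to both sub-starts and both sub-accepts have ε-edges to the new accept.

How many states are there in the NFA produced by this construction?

Per subexpression:
Each of the 3 symbol leaves contributes a 2-state fragment.
  q·p : 4 states
  q·p ∪ r : 8 states

8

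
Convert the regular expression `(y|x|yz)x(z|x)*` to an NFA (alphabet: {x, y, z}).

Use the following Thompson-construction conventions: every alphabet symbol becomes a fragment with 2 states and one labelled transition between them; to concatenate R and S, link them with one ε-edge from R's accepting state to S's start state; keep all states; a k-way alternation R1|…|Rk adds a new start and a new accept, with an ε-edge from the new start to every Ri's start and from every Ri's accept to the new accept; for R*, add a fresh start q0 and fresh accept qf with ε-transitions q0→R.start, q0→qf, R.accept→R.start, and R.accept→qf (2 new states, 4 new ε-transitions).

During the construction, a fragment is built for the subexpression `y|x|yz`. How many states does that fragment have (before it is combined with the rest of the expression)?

10

Fragment for `y|x|yz`:
Each of the 4 symbol leaves contributes a 2-state fragment.
  yz → 4 states
  y|x|yz → 10 states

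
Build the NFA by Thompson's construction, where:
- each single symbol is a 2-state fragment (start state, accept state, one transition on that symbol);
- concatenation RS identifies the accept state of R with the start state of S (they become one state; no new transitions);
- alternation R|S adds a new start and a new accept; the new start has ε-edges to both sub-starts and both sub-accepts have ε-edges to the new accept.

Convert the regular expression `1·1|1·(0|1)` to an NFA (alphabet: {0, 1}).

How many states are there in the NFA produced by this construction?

12

Per subexpression:
Each of the 5 symbol leaves contributes a 2-state fragment.
  1·1 — 3 states
  0|1 — 6 states
  1·(0|1) — 7 states
  1·1|1·(0|1) — 12 states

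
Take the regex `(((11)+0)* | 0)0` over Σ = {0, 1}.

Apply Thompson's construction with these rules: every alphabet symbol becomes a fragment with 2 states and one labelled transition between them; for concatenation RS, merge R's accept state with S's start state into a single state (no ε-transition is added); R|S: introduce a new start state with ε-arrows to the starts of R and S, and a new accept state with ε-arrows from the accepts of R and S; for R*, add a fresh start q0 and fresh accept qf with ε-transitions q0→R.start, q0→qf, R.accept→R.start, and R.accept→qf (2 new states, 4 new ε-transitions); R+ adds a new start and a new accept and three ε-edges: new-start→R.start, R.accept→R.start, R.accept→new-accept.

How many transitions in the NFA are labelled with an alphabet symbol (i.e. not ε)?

Bottom-up over the parse tree:
Each of the 5 symbol leaves contributes exactly 1 symbol transition.
  11 = 2 symbol transitions
  (11)+ = 2 symbol transitions
  (11)+0 = 3 symbol transitions
  ((11)+0)* = 3 symbol transitions
  ((11)+0)* | 0 = 4 symbol transitions
  (((11)+0)* | 0)0 = 5 symbol transitions

5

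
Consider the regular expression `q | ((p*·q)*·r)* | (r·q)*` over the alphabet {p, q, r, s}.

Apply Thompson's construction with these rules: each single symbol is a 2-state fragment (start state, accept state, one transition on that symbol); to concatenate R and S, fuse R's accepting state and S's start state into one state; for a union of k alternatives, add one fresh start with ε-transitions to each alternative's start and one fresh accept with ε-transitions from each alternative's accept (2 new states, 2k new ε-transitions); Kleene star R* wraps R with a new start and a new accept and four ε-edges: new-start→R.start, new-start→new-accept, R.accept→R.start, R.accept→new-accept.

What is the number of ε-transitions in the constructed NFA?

Recursing over subexpressions:
Each of the 6 symbol leaves contributes 0 ε-transitions.
  p* → 4 ε-transitions
  p*·q → 4 ε-transitions
  (p*·q)* → 8 ε-transitions
  (p*·q)*·r → 8 ε-transitions
  ((p*·q)*·r)* → 12 ε-transitions
  r·q → 0 ε-transitions
  (r·q)* → 4 ε-transitions
  q | ((p*·q)*·r)* | (r·q)* → 22 ε-transitions

22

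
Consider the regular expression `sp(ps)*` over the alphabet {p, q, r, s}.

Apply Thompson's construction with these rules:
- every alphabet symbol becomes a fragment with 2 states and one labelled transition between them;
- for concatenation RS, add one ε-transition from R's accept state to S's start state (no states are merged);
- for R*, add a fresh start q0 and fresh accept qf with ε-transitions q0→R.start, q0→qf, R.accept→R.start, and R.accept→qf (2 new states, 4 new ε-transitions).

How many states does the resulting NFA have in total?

Building bottom-up:
Each of the 4 symbol leaves contributes a 2-state fragment.
  ps : 4 states
  (ps)* : 6 states
  sp(ps)* : 10 states

10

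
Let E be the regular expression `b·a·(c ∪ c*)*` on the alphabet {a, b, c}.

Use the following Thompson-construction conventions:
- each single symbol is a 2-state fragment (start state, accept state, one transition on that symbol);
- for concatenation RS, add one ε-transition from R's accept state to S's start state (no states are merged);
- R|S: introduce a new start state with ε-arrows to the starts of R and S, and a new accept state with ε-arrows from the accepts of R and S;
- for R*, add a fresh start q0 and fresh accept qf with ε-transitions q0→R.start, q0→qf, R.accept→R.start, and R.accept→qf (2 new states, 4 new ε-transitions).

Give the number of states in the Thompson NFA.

Building bottom-up:
Each of the 4 symbol leaves contributes a 2-state fragment.
  c* — 4 states
  c ∪ c* — 8 states
  (c ∪ c*)* — 10 states
  b·a·(c ∪ c*)* — 14 states

14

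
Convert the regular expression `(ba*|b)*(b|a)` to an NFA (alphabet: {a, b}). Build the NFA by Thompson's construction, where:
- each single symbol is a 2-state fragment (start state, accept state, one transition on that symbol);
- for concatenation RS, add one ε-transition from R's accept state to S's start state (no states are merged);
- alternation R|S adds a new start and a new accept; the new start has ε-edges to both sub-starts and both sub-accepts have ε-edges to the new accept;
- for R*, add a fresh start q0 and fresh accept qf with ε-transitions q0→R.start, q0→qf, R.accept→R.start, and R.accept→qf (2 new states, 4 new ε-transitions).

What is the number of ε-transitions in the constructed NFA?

Per subexpression:
Each of the 5 symbol leaves contributes 0 ε-transitions.
  a* : 4 ε-transitions
  ba* : 5 ε-transitions
  ba*|b : 9 ε-transitions
  (ba*|b)* : 13 ε-transitions
  b|a : 4 ε-transitions
  (ba*|b)*(b|a) : 18 ε-transitions

18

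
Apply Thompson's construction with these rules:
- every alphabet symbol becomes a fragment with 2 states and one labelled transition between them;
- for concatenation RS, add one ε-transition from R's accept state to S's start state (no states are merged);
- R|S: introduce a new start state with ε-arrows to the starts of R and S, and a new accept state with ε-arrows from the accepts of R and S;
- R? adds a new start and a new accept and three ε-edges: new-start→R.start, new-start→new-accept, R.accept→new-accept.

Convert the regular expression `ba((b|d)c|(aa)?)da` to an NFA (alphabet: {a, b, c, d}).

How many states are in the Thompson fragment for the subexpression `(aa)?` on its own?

6

Fragment for `(aa)?`:
Each of the 2 symbol leaves contributes a 2-state fragment.
  aa → 4 states
  (aa)? → 6 states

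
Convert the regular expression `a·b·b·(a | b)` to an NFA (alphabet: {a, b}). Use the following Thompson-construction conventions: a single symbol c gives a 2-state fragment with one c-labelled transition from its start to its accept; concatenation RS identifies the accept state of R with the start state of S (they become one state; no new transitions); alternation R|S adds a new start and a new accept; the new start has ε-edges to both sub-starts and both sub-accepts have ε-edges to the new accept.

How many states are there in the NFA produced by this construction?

Bottom-up over the parse tree:
Each of the 5 symbol leaves contributes a 2-state fragment.
  a | b → 6 states
  a·b·b·(a | b) → 9 states

9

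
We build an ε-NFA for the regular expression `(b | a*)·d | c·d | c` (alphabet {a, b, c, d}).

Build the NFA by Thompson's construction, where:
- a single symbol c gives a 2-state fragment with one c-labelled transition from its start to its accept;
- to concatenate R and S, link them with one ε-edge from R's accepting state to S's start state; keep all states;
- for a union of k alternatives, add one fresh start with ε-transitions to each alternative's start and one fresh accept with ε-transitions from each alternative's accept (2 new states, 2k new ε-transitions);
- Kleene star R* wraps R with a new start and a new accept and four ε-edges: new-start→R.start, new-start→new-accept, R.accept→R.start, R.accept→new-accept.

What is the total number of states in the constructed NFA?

Bottom-up over the parse tree:
Each of the 6 symbol leaves contributes a 2-state fragment.
  a* = 4 states
  b | a* = 8 states
  (b | a*)·d = 10 states
  c·d = 4 states
  (b | a*)·d | c·d | c = 18 states

18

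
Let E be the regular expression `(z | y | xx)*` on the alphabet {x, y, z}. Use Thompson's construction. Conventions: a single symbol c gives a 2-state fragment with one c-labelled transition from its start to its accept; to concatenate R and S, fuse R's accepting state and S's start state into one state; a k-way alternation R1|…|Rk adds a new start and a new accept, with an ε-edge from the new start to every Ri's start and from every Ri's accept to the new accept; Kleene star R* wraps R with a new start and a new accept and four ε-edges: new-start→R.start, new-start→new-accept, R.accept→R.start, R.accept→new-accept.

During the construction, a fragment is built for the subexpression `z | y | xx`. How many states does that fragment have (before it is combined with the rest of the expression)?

9

Fragment for `z | y | xx`:
Each of the 4 symbol leaves contributes a 2-state fragment.
  xx = 3 states
  z | y | xx = 9 states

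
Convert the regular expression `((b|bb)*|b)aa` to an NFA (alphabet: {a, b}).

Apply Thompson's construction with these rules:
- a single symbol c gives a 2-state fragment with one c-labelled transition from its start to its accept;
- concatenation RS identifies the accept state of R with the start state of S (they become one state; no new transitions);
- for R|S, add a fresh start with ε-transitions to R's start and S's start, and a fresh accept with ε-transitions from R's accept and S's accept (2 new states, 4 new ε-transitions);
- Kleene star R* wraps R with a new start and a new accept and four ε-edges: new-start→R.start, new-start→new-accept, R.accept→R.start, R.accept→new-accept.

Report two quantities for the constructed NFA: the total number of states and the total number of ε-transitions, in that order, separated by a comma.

Recursing over subexpressions:
Each of the 6 symbol leaves contributes 2 states and 0 ε-transitions.
  bb : 3 states, 0 ε-transitions
  b|bb : 7 states, 4 ε-transitions
  (b|bb)* : 9 states, 8 ε-transitions
  (b|bb)*|b : 13 states, 12 ε-transitions
  ((b|bb)*|b)aa : 15 states, 12 ε-transitions

15, 12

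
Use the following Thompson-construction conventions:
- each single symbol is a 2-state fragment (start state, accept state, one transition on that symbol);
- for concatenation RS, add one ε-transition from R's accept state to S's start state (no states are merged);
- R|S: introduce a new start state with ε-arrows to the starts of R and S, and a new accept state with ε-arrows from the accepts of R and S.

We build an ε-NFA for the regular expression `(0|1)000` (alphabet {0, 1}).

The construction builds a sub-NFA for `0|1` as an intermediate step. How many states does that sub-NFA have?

6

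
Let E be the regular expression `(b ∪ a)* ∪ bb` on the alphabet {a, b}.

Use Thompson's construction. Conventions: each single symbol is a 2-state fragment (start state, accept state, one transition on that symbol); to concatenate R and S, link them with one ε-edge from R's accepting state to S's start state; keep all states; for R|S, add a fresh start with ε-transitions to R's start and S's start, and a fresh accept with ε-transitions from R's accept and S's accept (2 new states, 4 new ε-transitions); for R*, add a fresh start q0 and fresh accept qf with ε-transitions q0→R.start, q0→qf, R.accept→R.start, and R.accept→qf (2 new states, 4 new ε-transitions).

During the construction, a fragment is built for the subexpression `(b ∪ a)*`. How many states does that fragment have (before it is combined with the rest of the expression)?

Fragment for `(b ∪ a)*`:
Each of the 2 symbol leaves contributes a 2-state fragment.
  b ∪ a : 6 states
  (b ∪ a)* : 8 states

8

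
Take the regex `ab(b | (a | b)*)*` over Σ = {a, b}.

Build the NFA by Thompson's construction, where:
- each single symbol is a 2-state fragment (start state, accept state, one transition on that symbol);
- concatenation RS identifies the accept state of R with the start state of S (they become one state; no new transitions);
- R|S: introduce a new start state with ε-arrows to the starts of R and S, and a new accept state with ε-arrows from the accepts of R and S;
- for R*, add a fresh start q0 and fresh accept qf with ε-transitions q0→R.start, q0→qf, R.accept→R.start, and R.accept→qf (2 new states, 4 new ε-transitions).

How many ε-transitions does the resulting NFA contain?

16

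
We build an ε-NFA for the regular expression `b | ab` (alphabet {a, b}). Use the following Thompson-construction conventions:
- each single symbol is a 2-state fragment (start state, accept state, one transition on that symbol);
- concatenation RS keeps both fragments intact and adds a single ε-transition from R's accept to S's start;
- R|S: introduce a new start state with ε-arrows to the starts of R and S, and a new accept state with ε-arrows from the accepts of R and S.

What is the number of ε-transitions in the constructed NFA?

Bottom-up over the parse tree:
Each of the 3 symbol leaves contributes 0 ε-transitions.
  ab : 1 ε-transition
  b | ab : 5 ε-transitions

5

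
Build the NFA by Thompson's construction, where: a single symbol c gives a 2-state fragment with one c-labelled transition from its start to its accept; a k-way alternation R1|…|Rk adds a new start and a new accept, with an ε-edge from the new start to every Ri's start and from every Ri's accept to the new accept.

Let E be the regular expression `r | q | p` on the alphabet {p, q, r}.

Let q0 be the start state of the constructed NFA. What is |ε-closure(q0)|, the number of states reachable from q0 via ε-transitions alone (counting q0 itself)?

4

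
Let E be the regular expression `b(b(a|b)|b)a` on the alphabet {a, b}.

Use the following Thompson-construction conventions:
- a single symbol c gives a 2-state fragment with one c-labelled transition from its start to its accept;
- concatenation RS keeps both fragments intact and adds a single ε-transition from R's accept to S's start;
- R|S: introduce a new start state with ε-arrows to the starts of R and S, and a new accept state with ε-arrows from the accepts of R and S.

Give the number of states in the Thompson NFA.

16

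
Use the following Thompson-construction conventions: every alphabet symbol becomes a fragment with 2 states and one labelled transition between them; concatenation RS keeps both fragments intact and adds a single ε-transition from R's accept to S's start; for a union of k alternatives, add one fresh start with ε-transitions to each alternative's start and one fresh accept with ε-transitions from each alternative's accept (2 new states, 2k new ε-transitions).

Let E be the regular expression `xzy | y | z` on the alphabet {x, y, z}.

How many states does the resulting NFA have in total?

Recursing over subexpressions:
Each of the 5 symbol leaves contributes a 2-state fragment.
  xzy : 6 states
  xzy | y | z : 12 states

12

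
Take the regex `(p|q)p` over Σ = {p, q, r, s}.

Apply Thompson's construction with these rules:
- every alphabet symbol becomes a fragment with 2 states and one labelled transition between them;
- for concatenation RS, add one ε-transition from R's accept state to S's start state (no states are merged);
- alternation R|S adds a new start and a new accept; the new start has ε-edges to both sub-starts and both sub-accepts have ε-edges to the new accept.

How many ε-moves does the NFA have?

5

Recursing over subexpressions:
Each of the 3 symbol leaves contributes 0 ε-transitions.
  p|q — 4 ε-transitions
  (p|q)p — 5 ε-transitions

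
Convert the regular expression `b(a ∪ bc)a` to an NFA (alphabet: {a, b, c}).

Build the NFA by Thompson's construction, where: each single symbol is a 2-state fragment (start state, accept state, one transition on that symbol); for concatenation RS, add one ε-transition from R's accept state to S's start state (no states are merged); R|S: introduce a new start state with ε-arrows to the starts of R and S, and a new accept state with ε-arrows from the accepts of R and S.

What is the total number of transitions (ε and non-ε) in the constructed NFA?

Building bottom-up:
Each of the 5 symbol leaves contributes 1 transition (1 symbol, 0 ε).
  bc : 3 transitions (2 symbol, 1 ε)
  a ∪ bc : 8 transitions (3 symbol, 5 ε)
  b(a ∪ bc)a : 12 transitions (5 symbol, 7 ε)

12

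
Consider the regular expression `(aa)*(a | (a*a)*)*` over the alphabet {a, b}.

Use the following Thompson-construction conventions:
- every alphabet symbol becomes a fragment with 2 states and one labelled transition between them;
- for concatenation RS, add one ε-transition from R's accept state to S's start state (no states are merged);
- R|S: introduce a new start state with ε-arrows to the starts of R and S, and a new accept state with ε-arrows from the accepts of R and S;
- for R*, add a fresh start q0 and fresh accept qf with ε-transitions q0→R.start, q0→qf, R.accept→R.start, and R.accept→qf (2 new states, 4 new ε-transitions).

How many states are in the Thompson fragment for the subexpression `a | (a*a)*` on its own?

Fragment for `a | (a*a)*`:
Each of the 3 symbol leaves contributes a 2-state fragment.
  a* — 4 states
  a*a — 6 states
  (a*a)* — 8 states
  a | (a*a)* — 12 states

12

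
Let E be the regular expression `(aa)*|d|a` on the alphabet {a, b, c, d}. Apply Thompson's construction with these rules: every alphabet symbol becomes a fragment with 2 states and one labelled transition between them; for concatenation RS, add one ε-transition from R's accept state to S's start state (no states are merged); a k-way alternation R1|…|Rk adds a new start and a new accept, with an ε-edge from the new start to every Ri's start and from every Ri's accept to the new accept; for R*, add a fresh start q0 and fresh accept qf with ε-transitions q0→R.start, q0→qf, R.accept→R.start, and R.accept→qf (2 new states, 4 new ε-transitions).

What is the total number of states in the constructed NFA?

Recursing over subexpressions:
Each of the 4 symbol leaves contributes a 2-state fragment.
  aa → 4 states
  (aa)* → 6 states
  (aa)*|d|a → 12 states

12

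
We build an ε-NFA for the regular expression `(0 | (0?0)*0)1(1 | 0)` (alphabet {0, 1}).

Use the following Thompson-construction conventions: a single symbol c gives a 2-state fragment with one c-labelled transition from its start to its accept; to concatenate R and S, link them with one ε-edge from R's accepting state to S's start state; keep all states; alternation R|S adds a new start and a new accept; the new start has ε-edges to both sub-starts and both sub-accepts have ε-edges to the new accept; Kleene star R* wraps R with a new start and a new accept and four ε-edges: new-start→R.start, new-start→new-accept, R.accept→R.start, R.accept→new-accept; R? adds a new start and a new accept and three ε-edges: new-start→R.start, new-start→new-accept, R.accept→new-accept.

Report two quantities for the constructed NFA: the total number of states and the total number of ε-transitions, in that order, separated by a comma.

22, 19

Bottom-up over the parse tree:
Each of the 7 symbol leaves contributes 2 states and 0 ε-transitions.
  0? — 4 states, 3 ε-transitions
  0?0 — 6 states, 4 ε-transitions
  (0?0)* — 8 states, 8 ε-transitions
  (0?0)*0 — 10 states, 9 ε-transitions
  0 | (0?0)*0 — 14 states, 13 ε-transitions
  1 | 0 — 6 states, 4 ε-transitions
  (0 | (0?0)*0)1(1 | 0) — 22 states, 19 ε-transitions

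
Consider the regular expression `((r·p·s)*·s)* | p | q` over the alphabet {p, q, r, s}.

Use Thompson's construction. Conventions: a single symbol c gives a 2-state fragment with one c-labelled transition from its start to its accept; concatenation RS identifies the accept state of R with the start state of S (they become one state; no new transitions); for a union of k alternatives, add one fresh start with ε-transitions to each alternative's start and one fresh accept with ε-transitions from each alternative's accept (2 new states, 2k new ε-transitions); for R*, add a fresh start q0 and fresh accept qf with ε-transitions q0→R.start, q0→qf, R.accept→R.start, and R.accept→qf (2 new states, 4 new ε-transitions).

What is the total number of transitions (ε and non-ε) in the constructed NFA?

20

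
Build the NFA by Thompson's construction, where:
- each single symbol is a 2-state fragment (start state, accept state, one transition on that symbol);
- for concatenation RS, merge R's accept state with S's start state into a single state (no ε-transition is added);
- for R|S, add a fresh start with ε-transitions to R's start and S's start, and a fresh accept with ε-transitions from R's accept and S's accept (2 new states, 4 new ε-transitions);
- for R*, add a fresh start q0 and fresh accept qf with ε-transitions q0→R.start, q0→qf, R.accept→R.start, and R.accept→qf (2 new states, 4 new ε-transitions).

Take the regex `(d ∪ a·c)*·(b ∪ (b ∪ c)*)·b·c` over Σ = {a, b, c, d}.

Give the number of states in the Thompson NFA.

Bottom-up over the parse tree:
Each of the 8 symbol leaves contributes a 2-state fragment.
  a·c : 3 states
  d ∪ a·c : 7 states
  (d ∪ a·c)* : 9 states
  b ∪ c : 6 states
  (b ∪ c)* : 8 states
  b ∪ (b ∪ c)* : 12 states
  (d ∪ a·c)*·(b ∪ (b ∪ c)*)·b·c : 22 states

22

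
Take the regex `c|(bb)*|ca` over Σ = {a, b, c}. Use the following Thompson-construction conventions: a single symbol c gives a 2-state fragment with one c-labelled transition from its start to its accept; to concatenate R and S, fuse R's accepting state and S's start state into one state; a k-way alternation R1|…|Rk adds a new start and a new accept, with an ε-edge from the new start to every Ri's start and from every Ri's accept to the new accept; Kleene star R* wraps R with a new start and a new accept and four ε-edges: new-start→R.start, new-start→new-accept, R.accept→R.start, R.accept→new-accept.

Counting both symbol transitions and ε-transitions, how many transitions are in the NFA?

Bottom-up over the parse tree:
Each of the 5 symbol leaves contributes 1 transition (1 symbol, 0 ε).
  bb — 2 transitions (2 symbol, 0 ε)
  (bb)* — 6 transitions (2 symbol, 4 ε)
  ca — 2 transitions (2 symbol, 0 ε)
  c|(bb)*|ca — 15 transitions (5 symbol, 10 ε)

15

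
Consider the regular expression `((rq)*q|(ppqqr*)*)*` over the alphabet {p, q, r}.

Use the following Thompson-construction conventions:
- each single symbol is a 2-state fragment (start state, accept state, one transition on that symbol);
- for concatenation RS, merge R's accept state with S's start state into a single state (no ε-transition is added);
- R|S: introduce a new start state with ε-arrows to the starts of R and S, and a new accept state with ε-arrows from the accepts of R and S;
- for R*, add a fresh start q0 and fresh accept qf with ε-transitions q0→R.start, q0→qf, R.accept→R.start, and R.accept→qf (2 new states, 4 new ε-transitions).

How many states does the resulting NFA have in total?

Bottom-up over the parse tree:
Each of the 8 symbol leaves contributes a 2-state fragment.
  rq : 3 states
  (rq)* : 5 states
  (rq)*q : 6 states
  r* : 4 states
  ppqqr* : 8 states
  (ppqqr*)* : 10 states
  (rq)*q|(ppqqr*)* : 18 states
  ((rq)*q|(ppqqr*)*)* : 20 states

20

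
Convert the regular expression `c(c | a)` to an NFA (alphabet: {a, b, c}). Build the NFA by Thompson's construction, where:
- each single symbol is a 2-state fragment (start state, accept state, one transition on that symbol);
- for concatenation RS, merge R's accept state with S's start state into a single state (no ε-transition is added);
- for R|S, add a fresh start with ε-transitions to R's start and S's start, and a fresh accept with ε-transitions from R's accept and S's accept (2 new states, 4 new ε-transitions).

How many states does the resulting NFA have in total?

7

Per subexpression:
Each of the 3 symbol leaves contributes a 2-state fragment.
  c | a → 6 states
  c(c | a) → 7 states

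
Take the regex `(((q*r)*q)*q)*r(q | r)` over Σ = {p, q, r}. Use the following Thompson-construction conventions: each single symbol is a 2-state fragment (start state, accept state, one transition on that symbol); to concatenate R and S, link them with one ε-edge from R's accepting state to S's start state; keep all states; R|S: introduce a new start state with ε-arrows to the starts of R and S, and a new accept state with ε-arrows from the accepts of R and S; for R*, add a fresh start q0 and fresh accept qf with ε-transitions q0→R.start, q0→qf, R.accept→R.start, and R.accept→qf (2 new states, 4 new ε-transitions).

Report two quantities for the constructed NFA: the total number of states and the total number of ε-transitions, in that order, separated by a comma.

Recursing over subexpressions:
Each of the 7 symbol leaves contributes 2 states and 0 ε-transitions.
  q* → 4 states, 4 ε-transitions
  q*r → 6 states, 5 ε-transitions
  (q*r)* → 8 states, 9 ε-transitions
  (q*r)*q → 10 states, 10 ε-transitions
  ((q*r)*q)* → 12 states, 14 ε-transitions
  ((q*r)*q)*q → 14 states, 15 ε-transitions
  (((q*r)*q)*q)* → 16 states, 19 ε-transitions
  q | r → 6 states, 4 ε-transitions
  (((q*r)*q)*q)*r(q | r) → 24 states, 25 ε-transitions

24, 25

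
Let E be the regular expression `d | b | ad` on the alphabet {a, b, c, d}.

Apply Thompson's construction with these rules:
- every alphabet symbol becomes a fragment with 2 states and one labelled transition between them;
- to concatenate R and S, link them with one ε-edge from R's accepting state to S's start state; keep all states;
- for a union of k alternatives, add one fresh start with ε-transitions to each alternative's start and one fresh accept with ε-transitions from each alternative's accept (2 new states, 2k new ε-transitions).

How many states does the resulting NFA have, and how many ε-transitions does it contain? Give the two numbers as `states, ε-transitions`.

10, 7

Bottom-up over the parse tree:
Each of the 4 symbol leaves contributes 2 states and 0 ε-transitions.
  ad : 4 states, 1 ε-transition
  d | b | ad : 10 states, 7 ε-transitions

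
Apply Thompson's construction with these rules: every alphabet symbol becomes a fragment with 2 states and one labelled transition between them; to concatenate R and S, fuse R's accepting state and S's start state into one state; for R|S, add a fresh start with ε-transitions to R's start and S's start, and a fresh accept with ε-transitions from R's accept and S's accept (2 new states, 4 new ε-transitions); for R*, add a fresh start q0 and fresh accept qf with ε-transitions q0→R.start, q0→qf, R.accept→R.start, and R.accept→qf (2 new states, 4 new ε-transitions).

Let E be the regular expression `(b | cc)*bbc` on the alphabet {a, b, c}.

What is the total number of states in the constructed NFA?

Recursing over subexpressions:
Each of the 6 symbol leaves contributes a 2-state fragment.
  cc — 3 states
  b | cc — 7 states
  (b | cc)* — 9 states
  (b | cc)*bbc — 12 states

12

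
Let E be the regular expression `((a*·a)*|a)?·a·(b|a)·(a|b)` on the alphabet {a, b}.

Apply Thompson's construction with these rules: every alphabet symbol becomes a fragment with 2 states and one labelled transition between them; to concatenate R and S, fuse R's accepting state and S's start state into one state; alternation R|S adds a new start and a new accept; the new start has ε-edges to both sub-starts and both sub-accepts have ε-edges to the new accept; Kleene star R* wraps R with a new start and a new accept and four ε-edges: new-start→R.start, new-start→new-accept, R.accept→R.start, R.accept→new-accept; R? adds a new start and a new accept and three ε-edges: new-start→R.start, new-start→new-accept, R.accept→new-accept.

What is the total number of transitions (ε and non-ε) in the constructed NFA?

Building bottom-up:
Each of the 8 symbol leaves contributes 1 transition (1 symbol, 0 ε).
  a* = 5 transitions (1 symbol, 4 ε)
  a*·a = 6 transitions (2 symbol, 4 ε)
  (a*·a)* = 10 transitions (2 symbol, 8 ε)
  (a*·a)*|a = 15 transitions (3 symbol, 12 ε)
  ((a*·a)*|a)? = 18 transitions (3 symbol, 15 ε)
  b|a = 6 transitions (2 symbol, 4 ε)
  a|b = 6 transitions (2 symbol, 4 ε)
  ((a*·a)*|a)?·a·(b|a)·(a|b) = 31 transitions (8 symbol, 23 ε)

31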